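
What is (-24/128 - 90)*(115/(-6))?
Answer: 55315/32 ≈ 1728.6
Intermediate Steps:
(-24/128 - 90)*(115/(-6)) = (-24*1/128 - 90)*(115*(-⅙)) = (-3/16 - 90)*(-115/6) = -1443/16*(-115/6) = 55315/32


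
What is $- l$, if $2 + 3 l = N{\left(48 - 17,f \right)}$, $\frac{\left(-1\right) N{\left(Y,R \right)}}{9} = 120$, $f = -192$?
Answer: $\frac{1082}{3} \approx 360.67$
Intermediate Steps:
$N{\left(Y,R \right)} = -1080$ ($N{\left(Y,R \right)} = \left(-9\right) 120 = -1080$)
$l = - \frac{1082}{3}$ ($l = - \frac{2}{3} + \frac{1}{3} \left(-1080\right) = - \frac{2}{3} - 360 = - \frac{1082}{3} \approx -360.67$)
$- l = \left(-1\right) \left(- \frac{1082}{3}\right) = \frac{1082}{3}$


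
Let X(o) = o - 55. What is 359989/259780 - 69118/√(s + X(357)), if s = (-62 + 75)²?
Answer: 359989/259780 - 69118*√471/471 ≈ -3183.4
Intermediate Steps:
s = 169 (s = 13² = 169)
X(o) = -55 + o
359989/259780 - 69118/√(s + X(357)) = 359989/259780 - 69118/√(169 + (-55 + 357)) = 359989*(1/259780) - 69118/√(169 + 302) = 359989/259780 - 69118*√471/471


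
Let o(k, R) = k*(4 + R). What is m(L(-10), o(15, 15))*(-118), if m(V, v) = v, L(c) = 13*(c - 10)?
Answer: -33630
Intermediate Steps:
L(c) = -130 + 13*c (L(c) = 13*(-10 + c) = -130 + 13*c)
m(L(-10), o(15, 15))*(-118) = (15*(4 + 15))*(-118) = (15*19)*(-118) = 285*(-118) = -33630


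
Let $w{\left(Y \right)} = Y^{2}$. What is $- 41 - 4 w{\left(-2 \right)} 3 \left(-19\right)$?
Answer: $-37392$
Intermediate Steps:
$- 41 - 4 w{\left(-2 \right)} 3 \left(-19\right) = - 41 - 4 \left(-2\right)^{2} \cdot 3 \left(-19\right) = - 41 \left(-4\right) 4 \cdot 3 \left(-19\right) = - 41 \left(\left(-16\right) 3\right) \left(-19\right) = \left(-41\right) \left(-48\right) \left(-19\right) = 1968 \left(-19\right) = -37392$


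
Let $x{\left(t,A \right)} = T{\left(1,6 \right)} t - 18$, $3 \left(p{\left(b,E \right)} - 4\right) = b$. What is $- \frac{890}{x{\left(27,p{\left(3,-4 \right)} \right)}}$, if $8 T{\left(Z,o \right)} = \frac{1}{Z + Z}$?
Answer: $\frac{14240}{261} \approx 54.559$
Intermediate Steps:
$T{\left(Z,o \right)} = \frac{1}{16 Z}$ ($T{\left(Z,o \right)} = \frac{1}{8 \left(Z + Z\right)} = \frac{1}{8 \cdot 2 Z} = \frac{\frac{1}{2} \frac{1}{Z}}{8} = \frac{1}{16 Z}$)
$p{\left(b,E \right)} = 4 + \frac{b}{3}$
$x{\left(t,A \right)} = -18 + \frac{t}{16}$ ($x{\left(t,A \right)} = \frac{1}{16 \cdot 1} t - 18 = \frac{1}{16} \cdot 1 t - 18 = \frac{t}{16} - 18 = -18 + \frac{t}{16}$)
$- \frac{890}{x{\left(27,p{\left(3,-4 \right)} \right)}} = - \frac{890}{-18 + \frac{1}{16} \cdot 27} = - \frac{890}{-18 + \frac{27}{16}} = - \frac{890}{- \frac{261}{16}} = \left(-890\right) \left(- \frac{16}{261}\right) = \frac{14240}{261}$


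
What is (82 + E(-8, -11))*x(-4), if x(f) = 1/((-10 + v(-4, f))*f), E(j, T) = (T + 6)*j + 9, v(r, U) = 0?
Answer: 131/40 ≈ 3.2750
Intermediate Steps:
E(j, T) = 9 + j*(6 + T) (E(j, T) = (6 + T)*j + 9 = j*(6 + T) + 9 = 9 + j*(6 + T))
x(f) = -1/(10*f) (x(f) = 1/((-10 + 0)*f) = 1/((-10)*f) = -1/(10*f))
(82 + E(-8, -11))*x(-4) = (82 + (9 + 6*(-8) - 11*(-8)))*(-⅒/(-4)) = (82 + (9 - 48 + 88))*(-⅒*(-¼)) = (82 + 49)*(1/40) = 131*(1/40) = 131/40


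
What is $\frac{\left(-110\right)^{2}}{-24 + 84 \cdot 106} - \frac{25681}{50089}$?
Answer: $\frac{18901481}{22239516} \approx 0.84991$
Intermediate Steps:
$\frac{\left(-110\right)^{2}}{-24 + 84 \cdot 106} - \frac{25681}{50089} = \frac{12100}{-24 + 8904} - \frac{25681}{50089} = \frac{12100}{8880} - \frac{25681}{50089} = 12100 \cdot \frac{1}{8880} - \frac{25681}{50089} = \frac{605}{444} - \frac{25681}{50089} = \frac{18901481}{22239516}$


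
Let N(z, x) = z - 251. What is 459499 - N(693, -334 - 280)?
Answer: 459057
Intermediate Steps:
N(z, x) = -251 + z
459499 - N(693, -334 - 280) = 459499 - (-251 + 693) = 459499 - 1*442 = 459499 - 442 = 459057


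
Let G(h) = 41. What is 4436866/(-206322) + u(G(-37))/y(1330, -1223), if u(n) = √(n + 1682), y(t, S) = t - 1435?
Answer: -2218433/103161 - √1723/105 ≈ -21.900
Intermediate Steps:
y(t, S) = -1435 + t
u(n) = √(1682 + n)
4436866/(-206322) + u(G(-37))/y(1330, -1223) = 4436866/(-206322) + √(1682 + 41)/(-1435 + 1330) = 4436866*(-1/206322) + √1723/(-105) = -2218433/103161 + √1723*(-1/105) = -2218433/103161 - √1723/105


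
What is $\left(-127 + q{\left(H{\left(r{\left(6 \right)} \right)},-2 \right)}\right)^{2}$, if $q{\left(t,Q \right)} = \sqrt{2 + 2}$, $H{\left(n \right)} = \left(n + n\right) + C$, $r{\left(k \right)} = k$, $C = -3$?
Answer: $15625$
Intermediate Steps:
$H{\left(n \right)} = -3 + 2 n$ ($H{\left(n \right)} = \left(n + n\right) - 3 = 2 n - 3 = -3 + 2 n$)
$q{\left(t,Q \right)} = 2$ ($q{\left(t,Q \right)} = \sqrt{4} = 2$)
$\left(-127 + q{\left(H{\left(r{\left(6 \right)} \right)},-2 \right)}\right)^{2} = \left(-127 + 2\right)^{2} = \left(-125\right)^{2} = 15625$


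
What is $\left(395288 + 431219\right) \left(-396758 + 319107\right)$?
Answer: $-64179095057$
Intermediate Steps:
$\left(395288 + 431219\right) \left(-396758 + 319107\right) = 826507 \left(-77651\right) = -64179095057$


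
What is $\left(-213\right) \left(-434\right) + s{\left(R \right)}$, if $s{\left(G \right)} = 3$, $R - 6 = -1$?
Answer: $92445$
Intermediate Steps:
$R = 5$ ($R = 6 - 1 = 5$)
$\left(-213\right) \left(-434\right) + s{\left(R \right)} = \left(-213\right) \left(-434\right) + 3 = 92442 + 3 = 92445$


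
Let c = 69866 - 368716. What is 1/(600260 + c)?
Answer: 1/301410 ≈ 3.3177e-6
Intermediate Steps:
c = -298850
1/(600260 + c) = 1/(600260 - 298850) = 1/301410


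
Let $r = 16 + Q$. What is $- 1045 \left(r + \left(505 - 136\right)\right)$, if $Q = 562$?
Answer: $-989615$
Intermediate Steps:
$r = 578$ ($r = 16 + 562 = 578$)
$- 1045 \left(r + \left(505 - 136\right)\right) = - 1045 \left(578 + \left(505 - 136\right)\right) = - 1045 \left(578 + 369\right) = \left(-1045\right) 947 = -989615$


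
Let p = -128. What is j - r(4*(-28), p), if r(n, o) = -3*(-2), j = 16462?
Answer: 16456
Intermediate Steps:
r(n, o) = 6
j - r(4*(-28), p) = 16462 - 1*6 = 16462 - 6 = 16456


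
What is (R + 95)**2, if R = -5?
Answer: 8100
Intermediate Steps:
(R + 95)**2 = (-5 + 95)**2 = 90**2 = 8100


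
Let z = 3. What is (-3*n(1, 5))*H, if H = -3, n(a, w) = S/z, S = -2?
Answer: -6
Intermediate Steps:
n(a, w) = -⅔ (n(a, w) = -2/3 = -2*⅓ = -⅔)
(-3*n(1, 5))*H = -3*(-⅔)*(-3) = 2*(-3) = -6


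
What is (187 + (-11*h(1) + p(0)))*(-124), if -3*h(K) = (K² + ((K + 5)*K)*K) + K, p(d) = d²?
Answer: -80476/3 ≈ -26825.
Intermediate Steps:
h(K) = -K/3 - K²/3 - K²*(5 + K)/3 (h(K) = -((K² + ((K + 5)*K)*K) + K)/3 = -((K² + ((5 + K)*K)*K) + K)/3 = -((K² + (K*(5 + K))*K) + K)/3 = -((K² + K²*(5 + K)) + K)/3 = -(K + K² + K²*(5 + K))/3 = -K/3 - K²/3 - K²*(5 + K)/3)
(187 + (-11*h(1) + p(0)))*(-124) = (187 + (-(-11)*(1 + 1² + 6*1)/3 + 0²))*(-124) = (187 + (-(-11)*(1 + 1 + 6)/3 + 0))*(-124) = (187 + (-(-11)*8/3 + 0))*(-124) = (187 + (-11*(-8/3) + 0))*(-124) = (187 + (88/3 + 0))*(-124) = (187 + 88/3)*(-124) = (649/3)*(-124) = -80476/3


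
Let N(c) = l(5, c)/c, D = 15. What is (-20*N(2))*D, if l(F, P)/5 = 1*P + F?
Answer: -5250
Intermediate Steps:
l(F, P) = 5*F + 5*P (l(F, P) = 5*(1*P + F) = 5*(P + F) = 5*(F + P) = 5*F + 5*P)
N(c) = (25 + 5*c)/c (N(c) = (5*5 + 5*c)/c = (25 + 5*c)/c)
(-20*N(2))*D = -20*(5 + 25/2)*15 = -20*35/2*15 = -350*15 = -5250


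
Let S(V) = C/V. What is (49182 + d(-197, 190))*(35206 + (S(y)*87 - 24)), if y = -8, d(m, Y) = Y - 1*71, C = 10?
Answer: 6916585193/4 ≈ 1.7291e+9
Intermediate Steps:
d(m, Y) = -71 + Y (d(m, Y) = Y - 71 = -71 + Y)
S(V) = 10/V
(49182 + d(-197, 190))*(35206 + (S(y)*87 - 24)) = (49182 + (-71 + 190))*(35206 + ((10/(-8))*87 - 24)) = (49182 + 119)*(35206 + ((10*(-⅛))*87 - 24)) = 49301*(35206 + (-5/4*87 - 24)) = 49301*(35206 + (-435/4 - 24)) = 49301*(35206 - 531/4) = 49301*(140293/4) = 6916585193/4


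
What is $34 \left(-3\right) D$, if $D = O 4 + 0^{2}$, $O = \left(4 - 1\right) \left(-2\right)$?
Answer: $2448$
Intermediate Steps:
$O = -6$ ($O = 3 \left(-2\right) = -6$)
$D = -24$ ($D = \left(-6\right) 4 + 0^{2} = -24 + 0 = -24$)
$34 \left(-3\right) D = 34 \left(-3\right) \left(-24\right) = \left(-102\right) \left(-24\right) = 2448$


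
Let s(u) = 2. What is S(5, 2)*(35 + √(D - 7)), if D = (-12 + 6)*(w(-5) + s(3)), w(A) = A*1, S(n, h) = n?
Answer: 175 + 5*√11 ≈ 191.58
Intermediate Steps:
w(A) = A
D = 18 (D = (-12 + 6)*(-5 + 2) = -6*(-3) = 18)
S(5, 2)*(35 + √(D - 7)) = 5*(35 + √(18 - 7)) = 5*(35 + √11) = 175 + 5*√11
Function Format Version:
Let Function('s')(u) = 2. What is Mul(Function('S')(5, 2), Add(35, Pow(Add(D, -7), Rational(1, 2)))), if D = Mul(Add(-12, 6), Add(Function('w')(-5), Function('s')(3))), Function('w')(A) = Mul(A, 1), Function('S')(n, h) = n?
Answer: Add(175, Mul(5, Pow(11, Rational(1, 2)))) ≈ 191.58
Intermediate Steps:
Function('w')(A) = A
D = 18 (D = Mul(Add(-12, 6), Add(-5, 2)) = Mul(-6, -3) = 18)
Mul(Function('S')(5, 2), Add(35, Pow(Add(D, -7), Rational(1, 2)))) = Mul(5, Add(35, Pow(Add(18, -7), Rational(1, 2)))) = Mul(5, Add(35, Pow(11, Rational(1, 2)))) = Add(175, Mul(5, Pow(11, Rational(1, 2))))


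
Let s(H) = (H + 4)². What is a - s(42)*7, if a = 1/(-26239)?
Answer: -388652069/26239 ≈ -14812.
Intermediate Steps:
a = -1/26239 ≈ -3.8111e-5
s(H) = (4 + H)²
a - s(42)*7 = -1/26239 - (4 + 42)²*7 = -1/26239 - 46²*7 = -1/26239 - 2116*7 = -1/26239 - 1*14812 = -1/26239 - 14812 = -388652069/26239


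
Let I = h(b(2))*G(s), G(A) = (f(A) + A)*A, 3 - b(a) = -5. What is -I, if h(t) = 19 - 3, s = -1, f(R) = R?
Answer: -32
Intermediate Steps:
b(a) = 8 (b(a) = 3 - 1*(-5) = 3 + 5 = 8)
h(t) = 16
G(A) = 2*A² (G(A) = (A + A)*A = (2*A)*A = 2*A²)
I = 32 (I = 16*(2*(-1)²) = 16*(2*1) = 16*2 = 32)
-I = -1*32 = -32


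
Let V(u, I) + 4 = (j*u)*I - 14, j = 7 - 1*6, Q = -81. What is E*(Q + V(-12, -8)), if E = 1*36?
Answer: -108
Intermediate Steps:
E = 36
j = 1 (j = 7 - 6 = 1)
V(u, I) = -18 + I*u (V(u, I) = -4 + ((1*u)*I - 14) = -4 + (u*I - 14) = -4 + (I*u - 14) = -4 + (-14 + I*u) = -18 + I*u)
E*(Q + V(-12, -8)) = 36*(-81 + (-18 - 8*(-12))) = 36*(-81 + (-18 + 96)) = 36*(-81 + 78) = 36*(-3) = -108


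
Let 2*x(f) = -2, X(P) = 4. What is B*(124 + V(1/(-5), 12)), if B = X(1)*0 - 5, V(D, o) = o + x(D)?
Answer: -675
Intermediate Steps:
x(f) = -1 (x(f) = (½)*(-2) = -1)
V(D, o) = -1 + o (V(D, o) = o - 1 = -1 + o)
B = -5 (B = 4*0 - 5 = 0 - 5 = -5)
B*(124 + V(1/(-5), 12)) = -5*(124 + (-1 + 12)) = -5*(124 + 11) = -5*135 = -675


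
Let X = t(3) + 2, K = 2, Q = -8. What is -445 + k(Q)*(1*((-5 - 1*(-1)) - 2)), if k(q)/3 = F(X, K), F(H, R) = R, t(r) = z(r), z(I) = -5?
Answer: -481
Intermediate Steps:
t(r) = -5
X = -3 (X = -5 + 2 = -3)
k(q) = 6 (k(q) = 3*2 = 6)
-445 + k(Q)*(1*((-5 - 1*(-1)) - 2)) = -445 + 6*(1*((-5 - 1*(-1)) - 2)) = -445 + 6*(1*((-5 + 1) - 2)) = -445 + 6*(1*(-4 - 2)) = -445 + 6*(1*(-6)) = -445 + 6*(-6) = -445 - 36 = -481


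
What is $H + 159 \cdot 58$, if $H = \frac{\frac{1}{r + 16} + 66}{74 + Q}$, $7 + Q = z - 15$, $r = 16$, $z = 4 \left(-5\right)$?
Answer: $\frac{9445441}{1024} \approx 9224.1$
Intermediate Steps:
$z = -20$
$Q = -42$ ($Q = -7 - 35 = -42$)
$H = \frac{2113}{1024}$ ($H = \frac{\frac{1}{16 + 16} + 66}{74 - 42} = \frac{\frac{1}{32} + 66}{32} = \left(\frac{1}{32} + 66\right) \frac{1}{32} = \frac{2113}{32} \cdot \frac{1}{32} = \frac{2113}{1024} \approx 2.0635$)
$H + 159 \cdot 58 = \frac{2113}{1024} + 159 \cdot 58 = \frac{2113}{1024} + 9222 = \frac{9445441}{1024}$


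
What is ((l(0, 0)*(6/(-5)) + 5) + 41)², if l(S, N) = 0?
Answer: 2116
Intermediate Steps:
((l(0, 0)*(6/(-5)) + 5) + 41)² = ((0*(6/(-5)) + 5) + 41)² = ((0*(6*(-⅕)) + 5) + 41)² = ((0*(-6/5) + 5) + 41)² = ((0 + 5) + 41)² = (5 + 41)² = 46² = 2116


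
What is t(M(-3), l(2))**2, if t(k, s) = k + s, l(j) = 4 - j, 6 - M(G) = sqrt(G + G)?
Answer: (8 - I*sqrt(6))**2 ≈ 58.0 - 39.192*I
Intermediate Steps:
M(G) = 6 - sqrt(2)*sqrt(G) (M(G) = 6 - sqrt(G + G) = 6 - sqrt(2*G) = 6 - sqrt(2)*sqrt(G))
t(M(-3), l(2))**2 = ((6 - sqrt(2)*sqrt(-3)) + (4 - 1*2))**2 = ((6 - sqrt(2)*I*sqrt(3)) + (4 - 2))**2 = ((6 - I*sqrt(6)) + 2)**2 = (8 - I*sqrt(6))**2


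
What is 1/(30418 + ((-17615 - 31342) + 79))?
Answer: -1/18460 ≈ -5.4171e-5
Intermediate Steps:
1/(30418 + ((-17615 - 31342) + 79)) = 1/(30418 + (-48957 + 79)) = 1/(30418 - 48878) = 1/(-18460) = -1/18460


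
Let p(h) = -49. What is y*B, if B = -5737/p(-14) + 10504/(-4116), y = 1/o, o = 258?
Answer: 117851/265482 ≈ 0.44391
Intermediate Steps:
y = 1/258 ≈ 0.0038760
B = 117851/1029 (B = -5737/(-49) + 10504/(-4116) = -5737*(-1/49) + 10504*(-1/4116) = 5737/49 - 2626/1029 = 117851/1029 ≈ 114.53)
y*B = (1/258)*(117851/1029) = 117851/265482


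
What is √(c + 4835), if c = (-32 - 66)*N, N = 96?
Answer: I*√4573 ≈ 67.624*I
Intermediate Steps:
c = -9408 (c = (-32 - 66)*96 = -98*96 = -9408)
√(c + 4835) = √(-9408 + 4835) = √(-4573) = I*√4573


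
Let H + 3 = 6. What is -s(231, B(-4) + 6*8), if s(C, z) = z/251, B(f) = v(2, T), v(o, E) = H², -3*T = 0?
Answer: -57/251 ≈ -0.22709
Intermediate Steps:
H = 3 (H = -3 + 6 = 3)
T = 0 (T = -⅓*0 = 0)
v(o, E) = 9 (v(o, E) = 3² = 9)
B(f) = 9
s(C, z) = z/251 (s(C, z) = z*(1/251) = z/251)
-s(231, B(-4) + 6*8) = -(9 + 6*8)/251 = -(9 + 48)/251 = -57/251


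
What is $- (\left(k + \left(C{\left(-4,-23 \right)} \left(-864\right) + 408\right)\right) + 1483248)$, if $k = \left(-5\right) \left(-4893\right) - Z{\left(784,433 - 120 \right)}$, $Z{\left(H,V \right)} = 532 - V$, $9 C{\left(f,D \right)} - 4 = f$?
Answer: $-1507902$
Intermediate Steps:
$C{\left(f,D \right)} = \frac{4}{9} + \frac{f}{9}$
$k = 24246$ ($k = \left(-5\right) \left(-4893\right) - \left(532 - \left(433 - 120\right)\right) = 24465 - \left(532 - \left(433 - 120\right)\right) = 24465 - \left(532 - 313\right) = 24465 - 219 = 24246$)
$- (\left(k + \left(C{\left(-4,-23 \right)} \left(-864\right) + 408\right)\right) + 1483248) = - (\left(24246 + \left(\left(\frac{4}{9} + \frac{1}{9} \left(-4\right)\right) \left(-864\right) + 408\right)\right) + 1483248) = - (\left(24246 + \left(\left(\frac{4}{9} - \frac{4}{9}\right) \left(-864\right) + 408\right)\right) + 1483248) = - (\left(24246 + \left(0 \left(-864\right) + 408\right)\right) + 1483248) = - (\left(24246 + \left(0 + 408\right)\right) + 1483248) = - (\left(24246 + 408\right) + 1483248) = - (24654 + 1483248) = \left(-1\right) 1507902 = -1507902$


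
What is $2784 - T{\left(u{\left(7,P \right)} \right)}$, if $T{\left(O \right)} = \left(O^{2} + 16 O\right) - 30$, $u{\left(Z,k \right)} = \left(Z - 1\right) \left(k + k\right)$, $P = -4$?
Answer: $1278$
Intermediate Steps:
$u{\left(Z,k \right)} = 2 k \left(-1 + Z\right)$ ($u{\left(Z,k \right)} = \left(-1 + Z\right) 2 k = 2 k \left(-1 + Z\right)$)
$T{\left(O \right)} = -30 + O^{2} + 16 O$
$2784 - T{\left(u{\left(7,P \right)} \right)} = 2784 - \left(-30 + \left(2 \left(-4\right) \left(-1 + 7\right)\right)^{2} + 16 \cdot 2 \left(-4\right) \left(-1 + 7\right)\right) = 2784 - \left(-30 + \left(2 \left(-4\right) 6\right)^{2} + 16 \cdot 2 \left(-4\right) 6\right) = 2784 - \left(-30 + \left(-48\right)^{2} + 16 \left(-48\right)\right) = 2784 - \left(-30 + 2304 - 768\right) = 2784 - 1506 = 1278$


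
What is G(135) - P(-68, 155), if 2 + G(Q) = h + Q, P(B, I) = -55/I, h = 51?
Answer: 5715/31 ≈ 184.35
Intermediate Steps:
G(Q) = 49 + Q (G(Q) = -2 + (51 + Q) = 49 + Q)
G(135) - P(-68, 155) = (49 + 135) - (-55)/155 = 184 - (-55)/155 = 184 - 1*(-11/31) = 184 + 11/31 = 5715/31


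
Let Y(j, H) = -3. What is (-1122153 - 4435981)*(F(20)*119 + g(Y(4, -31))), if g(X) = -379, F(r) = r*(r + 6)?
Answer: -341830799134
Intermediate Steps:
F(r) = r*(6 + r)
(-1122153 - 4435981)*(F(20)*119 + g(Y(4, -31))) = (-1122153 - 4435981)*((20*(6 + 20))*119 - 379) = -5558134*((20*26)*119 - 379) = -5558134*(520*119 - 379) = -5558134*(61880 - 379) = -5558134*61501 = -341830799134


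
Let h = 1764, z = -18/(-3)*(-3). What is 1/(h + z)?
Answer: 1/1746 ≈ 0.00057274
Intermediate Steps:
z = -18 (z = -18*(-1/3)*(-3) = 6*(-3) = -18)
1/(h + z) = 1/(1764 - 18) = 1/1746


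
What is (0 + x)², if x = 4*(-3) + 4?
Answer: 64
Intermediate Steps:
x = -8 (x = -12 + 4 = -8)
(0 + x)² = (0 - 8)² = (-8)² = 64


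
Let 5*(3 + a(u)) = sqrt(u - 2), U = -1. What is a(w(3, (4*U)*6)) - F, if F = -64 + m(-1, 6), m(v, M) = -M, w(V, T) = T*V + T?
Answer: 67 + 7*I*sqrt(2)/5 ≈ 67.0 + 1.9799*I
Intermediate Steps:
w(V, T) = T + T*V
a(u) = -3 + sqrt(-2 + u)/5 (a(u) = -3 + sqrt(u - 2)/5 = -3 + sqrt(-2 + u)/5)
F = -70 (F = -64 - 1*6 = -64 - 6 = -70)
a(w(3, (4*U)*6)) - F = (-3 + sqrt(-2 + ((4*(-1))*6)*(1 + 3))/5) - 1*(-70) = (-3 + sqrt(-2 - 4*6*4)/5) + 70 = (-3 + sqrt(-2 - 24*4)/5) + 70 = (-3 + sqrt(-2 - 96)/5) + 70 = (-3 + sqrt(-98)/5) + 70 = (-3 + (7*I*sqrt(2))/5) + 70 = (-3 + 7*I*sqrt(2)/5) + 70 = 67 + 7*I*sqrt(2)/5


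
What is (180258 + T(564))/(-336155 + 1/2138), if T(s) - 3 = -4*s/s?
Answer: -385389466/718699389 ≈ -0.53623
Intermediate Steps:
T(s) = -1 (T(s) = 3 - 4*s/s = 3 - 4*1 = 3 - 4 = -1)
(180258 + T(564))/(-336155 + 1/2138) = (180258 - 1)/(-336155 + 1/2138) = 180257/(-336155 + 1/2138) = 180257/(-718699389/2138) = 180257*(-2138/718699389) = -385389466/718699389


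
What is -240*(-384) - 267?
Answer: 91893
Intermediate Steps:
-240*(-384) - 267 = 92160 - 267 = 91893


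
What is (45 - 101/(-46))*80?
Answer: 86840/23 ≈ 3775.7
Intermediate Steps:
(45 - 101/(-46))*80 = (45 - 101*(-1/46))*80 = (45 + 101/46)*80 = (2171/46)*80 = 86840/23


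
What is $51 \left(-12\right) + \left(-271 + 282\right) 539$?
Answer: $5317$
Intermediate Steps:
$51 \left(-12\right) + \left(-271 + 282\right) 539 = -612 + 11 \cdot 539 = -612 + 5929 = 5317$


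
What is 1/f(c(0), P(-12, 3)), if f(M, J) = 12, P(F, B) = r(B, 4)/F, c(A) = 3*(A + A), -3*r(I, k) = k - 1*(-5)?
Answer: 1/12 ≈ 0.083333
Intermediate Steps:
r(I, k) = -5/3 - k/3 (r(I, k) = -(k - 1*(-5))/3 = -(k + 5)/3 = -(5 + k)/3 = -5/3 - k/3)
c(A) = 6*A (c(A) = 3*(2*A) = 6*A)
P(F, B) = -3/F (P(F, B) = (-5/3 - ⅓*4)/F = (-5/3 - 4/3)/F = -3/F)
1/f(c(0), P(-12, 3)) = 1/12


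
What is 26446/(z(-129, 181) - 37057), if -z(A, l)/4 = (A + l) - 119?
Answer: -26446/36789 ≈ -0.71886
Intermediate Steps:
z(A, l) = 476 - 4*A - 4*l (z(A, l) = -4*((A + l) - 119) = -4*(-119 + A + l) = 476 - 4*A - 4*l)
26446/(z(-129, 181) - 37057) = 26446/((476 - 4*(-129) - 4*181) - 37057) = 26446/((476 + 516 - 724) - 37057) = 26446/(268 - 37057) = 26446/(-36789) = 26446*(-1/36789) = -26446/36789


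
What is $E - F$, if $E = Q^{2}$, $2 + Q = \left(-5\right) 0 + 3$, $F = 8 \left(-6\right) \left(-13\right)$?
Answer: $-623$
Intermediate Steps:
$F = 624$ ($F = \left(-48\right) \left(-13\right) = 624$)
$Q = 1$ ($Q = -2 + \left(\left(-5\right) 0 + 3\right) = -2 + \left(0 + 3\right) = -2 + 3 = 1$)
$E = 1$ ($E = 1^{2} = 1$)
$E - F = 1 - 624 = -623$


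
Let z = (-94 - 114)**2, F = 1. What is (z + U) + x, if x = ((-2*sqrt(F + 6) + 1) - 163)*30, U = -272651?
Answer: -234247 - 60*sqrt(7) ≈ -2.3441e+5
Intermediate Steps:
z = 43264 (z = (-208)**2 = 43264)
x = -4860 - 60*sqrt(7) (x = ((-2*sqrt(1 + 6) + 1) - 163)*30 = ((-2*sqrt(7) + 1) - 163)*30 = ((1 - 2*sqrt(7)) - 163)*30 = (-162 - 2*sqrt(7))*30 = -4860 - 60*sqrt(7) ≈ -5018.7)
(z + U) + x = (43264 - 272651) + (-4860 - 60*sqrt(7)) = -229387 + (-4860 - 60*sqrt(7)) = -234247 - 60*sqrt(7)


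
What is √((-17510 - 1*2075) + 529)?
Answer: 4*I*√1191 ≈ 138.04*I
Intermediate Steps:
√((-17510 - 1*2075) + 529) = √((-17510 - 2075) + 529) = √(-19585 + 529) = √(-19056) = 4*I*√1191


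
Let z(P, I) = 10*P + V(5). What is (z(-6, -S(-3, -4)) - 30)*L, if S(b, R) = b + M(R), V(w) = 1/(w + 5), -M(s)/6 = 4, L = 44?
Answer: -19778/5 ≈ -3955.6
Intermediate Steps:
M(s) = -24 (M(s) = -6*4 = -24)
V(w) = 1/(5 + w)
S(b, R) = -24 + b (S(b, R) = b - 24 = -24 + b)
z(P, I) = ⅒ + 10*P (z(P, I) = 10*P + 1/(5 + 5) = 10*P + 1/10 = 10*P + ⅒ = ⅒ + 10*P)
(z(-6, -S(-3, -4)) - 30)*L = ((⅒ + 10*(-6)) - 30)*44 = ((⅒ - 60) - 30)*44 = (-599/10 - 30)*44 = -899/10*44 = -19778/5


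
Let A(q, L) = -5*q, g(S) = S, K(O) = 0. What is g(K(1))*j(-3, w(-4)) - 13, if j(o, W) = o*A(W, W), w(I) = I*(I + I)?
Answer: -13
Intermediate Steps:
w(I) = 2*I**2 (w(I) = I*(2*I) = 2*I**2)
j(o, W) = -5*W*o (j(o, W) = o*(-5*W) = -5*W*o)
g(K(1))*j(-3, w(-4)) - 13 = 0*(-5*2*(-4)**2*(-3)) - 13 = 0*(-5*2*16*(-3)) - 13 = 0*(-5*32*(-3)) - 13 = 0*480 - 13 = 0 - 13 = -13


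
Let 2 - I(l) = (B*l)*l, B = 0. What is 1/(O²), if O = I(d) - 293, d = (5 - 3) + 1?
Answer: 1/84681 ≈ 1.1809e-5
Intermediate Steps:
d = 3 (d = 2 + 1 = 3)
I(l) = 2 (I(l) = 2 - 0*l*l = 2 - 0*l = 2 - 1*0 = 2 + 0 = 2)
O = -291 (O = 2 - 293 = -291)
1/(O²) = 1/((-291)²) = 1/84681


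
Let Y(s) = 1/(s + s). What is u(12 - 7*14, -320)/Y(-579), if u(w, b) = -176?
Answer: 203808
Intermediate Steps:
Y(s) = 1/(2*s)
u(12 - 7*14, -320)/Y(-579) = -176/((½)/(-579)) = -176/((½)*(-1/579)) = -176/(-1/1158) = -176*(-1158) = 203808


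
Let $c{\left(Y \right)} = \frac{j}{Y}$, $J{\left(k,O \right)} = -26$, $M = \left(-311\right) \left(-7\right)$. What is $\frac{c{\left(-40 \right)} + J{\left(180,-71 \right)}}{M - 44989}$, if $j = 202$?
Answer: $\frac{621}{856240} \approx 0.00072526$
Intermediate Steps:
$M = 2177$
$c{\left(Y \right)} = \frac{202}{Y}$
$\frac{c{\left(-40 \right)} + J{\left(180,-71 \right)}}{M - 44989} = \frac{\frac{202}{-40} - 26}{2177 - 44989} = \frac{202 \left(- \frac{1}{40}\right) - 26}{-42812} = \left(- \frac{101}{20} - 26\right) \left(- \frac{1}{42812}\right) = \left(- \frac{621}{20}\right) \left(- \frac{1}{42812}\right) = \frac{621}{856240}$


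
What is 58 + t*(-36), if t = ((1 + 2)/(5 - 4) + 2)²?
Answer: -842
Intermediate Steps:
t = 25 (t = (3/1 + 2)² = (3*1 + 2)² = (3 + 2)² = 5² = 25)
58 + t*(-36) = 58 + 25*(-36) = 58 - 900 = -842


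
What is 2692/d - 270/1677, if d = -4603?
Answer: -1919098/2573077 ≈ -0.74584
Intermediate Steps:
2692/d - 270/1677 = 2692/(-4603) - 270/1677 = 2692*(-1/4603) - 270*1/1677 = -2692/4603 - 90/559 = -1919098/2573077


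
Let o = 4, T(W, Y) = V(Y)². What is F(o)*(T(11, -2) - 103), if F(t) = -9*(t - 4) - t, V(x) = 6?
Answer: 268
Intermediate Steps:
T(W, Y) = 36 (T(W, Y) = 6² = 36)
F(t) = 36 - 10*t (F(t) = -9*(-4 + t) - t = (36 - 9*t) - t = 36 - 10*t)
F(o)*(T(11, -2) - 103) = (36 - 10*4)*(36 - 103) = (36 - 40)*(-67) = -4*(-67) = 268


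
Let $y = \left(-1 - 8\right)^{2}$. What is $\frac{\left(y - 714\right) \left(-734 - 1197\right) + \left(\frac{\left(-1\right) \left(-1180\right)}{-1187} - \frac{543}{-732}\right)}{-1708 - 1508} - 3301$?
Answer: $- \frac{3428714374819}{931443648} \approx -3681.1$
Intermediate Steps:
$y = 81$ ($y = \left(-9\right)^{2} = 81$)
$\frac{\left(y - 714\right) \left(-734 - 1197\right) + \left(\frac{\left(-1\right) \left(-1180\right)}{-1187} - \frac{543}{-732}\right)}{-1708 - 1508} - 3301 = \frac{\left(81 - 714\right) \left(-734 - 1197\right) + \left(\frac{\left(-1\right) \left(-1180\right)}{-1187} - \frac{543}{-732}\right)}{-1708 - 1508} - 3301 = \frac{\left(-633\right) \left(-1931\right) + \left(1180 \left(- \frac{1}{1187}\right) - - \frac{181}{244}\right)}{-3216} - 3301 = \left(1222323 + \left(- \frac{1180}{1187} + \frac{181}{244}\right)\right) \left(- \frac{1}{3216}\right) - 3301 = \left(1222323 - \frac{73073}{289628}\right) \left(- \frac{1}{3216}\right) - 3301 = \frac{354018892771}{289628} \left(- \frac{1}{3216}\right) - 3301 = - \frac{354018892771}{931443648} - 3301 = - \frac{3428714374819}{931443648}$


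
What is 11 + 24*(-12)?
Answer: -277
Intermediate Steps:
11 + 24*(-12) = 11 - 288 = -277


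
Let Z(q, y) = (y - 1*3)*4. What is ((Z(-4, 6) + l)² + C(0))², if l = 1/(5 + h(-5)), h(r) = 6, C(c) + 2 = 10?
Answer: 348083649/14641 ≈ 23775.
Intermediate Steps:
C(c) = 8 (C(c) = -2 + 10 = 8)
Z(q, y) = -12 + 4*y (Z(q, y) = (y - 3)*4 = (-3 + y)*4 = -12 + 4*y)
l = 1/11 (l = 1/(5 + 6) = 1/11 ≈ 0.090909)
((Z(-4, 6) + l)² + C(0))² = (((-12 + 4*6) + 1/11)² + 8)² = (((-12 + 24) + 1/11)² + 8)² = ((12 + 1/11)² + 8)² = ((133/11)² + 8)² = (17689/121 + 8)² = (18657/121)² = 348083649/14641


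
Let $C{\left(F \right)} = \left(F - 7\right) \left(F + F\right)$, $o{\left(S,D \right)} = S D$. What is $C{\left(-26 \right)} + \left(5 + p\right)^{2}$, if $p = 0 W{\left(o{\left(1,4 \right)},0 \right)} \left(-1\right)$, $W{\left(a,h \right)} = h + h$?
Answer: $1741$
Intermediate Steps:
$o{\left(S,D \right)} = D S$
$C{\left(F \right)} = 2 F \left(-7 + F\right)$ ($C{\left(F \right)} = \left(-7 + F\right) 2 F = 2 F \left(-7 + F\right)$)
$W{\left(a,h \right)} = 2 h$
$p = 0$ ($p = 0 \cdot 2 \cdot 0 \left(-1\right) = 0 \cdot 0 \left(-1\right) = 0 \left(-1\right) = 0$)
$C{\left(-26 \right)} + \left(5 + p\right)^{2} = 2 \left(-26\right) \left(-7 - 26\right) + \left(5 + 0\right)^{2} = 2 \left(-26\right) \left(-33\right) + 5^{2} = 1716 + 25 = 1741$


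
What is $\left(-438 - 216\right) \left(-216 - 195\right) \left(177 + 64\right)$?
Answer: $64779354$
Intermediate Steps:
$\left(-438 - 216\right) \left(-216 - 195\right) \left(177 + 64\right) = - 654 \left(\left(-411\right) 241\right) = \left(-654\right) \left(-99051\right) = 64779354$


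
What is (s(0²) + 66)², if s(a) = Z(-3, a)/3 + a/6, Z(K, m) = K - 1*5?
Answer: 36100/9 ≈ 4011.1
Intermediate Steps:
Z(K, m) = -5 + K (Z(K, m) = K - 5 = -5 + K)
s(a) = -8/3 + a/6 (s(a) = (-5 - 3)/3 + a/6 = -8*⅓ + a*(⅙) = -8/3 + a/6)
(s(0²) + 66)² = ((-8/3 + (⅙)*0²) + 66)² = ((-8/3 + (⅙)*0) + 66)² = ((-8/3 + 0) + 66)² = (-8/3 + 66)² = (190/3)² = 36100/9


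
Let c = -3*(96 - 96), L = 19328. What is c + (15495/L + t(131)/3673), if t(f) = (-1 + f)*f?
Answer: 386068975/70991744 ≈ 5.4382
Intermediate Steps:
t(f) = f*(-1 + f)
c = 0 (c = -3*0 = 0)
c + (15495/L + t(131)/3673) = 0 + (15495/19328 + (131*(-1 + 131))/3673) = 0 + (15495*(1/19328) + (131*130)*(1/3673)) = 0 + (15495/19328 + 17030*(1/3673)) = 0 + (15495/19328 + 17030/3673) = 0 + 386068975/70991744 = 386068975/70991744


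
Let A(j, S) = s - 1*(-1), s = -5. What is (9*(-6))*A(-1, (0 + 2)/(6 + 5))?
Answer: 216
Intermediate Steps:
A(j, S) = -4 (A(j, S) = -5 - 1*(-1) = -5 + 1 = -4)
(9*(-6))*A(-1, (0 + 2)/(6 + 5)) = (9*(-6))*(-4) = -54*(-4) = 216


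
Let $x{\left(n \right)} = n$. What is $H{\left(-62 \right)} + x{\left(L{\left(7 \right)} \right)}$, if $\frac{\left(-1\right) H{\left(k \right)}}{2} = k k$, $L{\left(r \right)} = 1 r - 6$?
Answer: $-7687$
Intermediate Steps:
$L{\left(r \right)} = -6 + r$ ($L{\left(r \right)} = r - 6 = -6 + r$)
$H{\left(k \right)} = - 2 k^{2}$ ($H{\left(k \right)} = - 2 k k = - 2 k^{2}$)
$H{\left(-62 \right)} + x{\left(L{\left(7 \right)} \right)} = - 2 \left(-62\right)^{2} + \left(-6 + 7\right) = \left(-2\right) 3844 + 1 = -7688 + 1 = -7687$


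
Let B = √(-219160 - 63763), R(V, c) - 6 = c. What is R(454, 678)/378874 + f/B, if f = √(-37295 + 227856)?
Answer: 342/189437 - 7*I*√1100287547/282923 ≈ 0.0018054 - 0.8207*I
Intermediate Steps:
f = 7*√3889 (f = √190561 = 7*√3889 ≈ 436.53)
R(V, c) = 6 + c
B = I*√282923 (B = √(-282923) = I*√282923 ≈ 531.91*I)
R(454, 678)/378874 + f/B = (6 + 678)/378874 + (7*√3889)/((I*√282923)) = 684*(1/378874) + (7*√3889)*(-I*√282923/282923) = 342/189437 - 7*I*√1100287547/282923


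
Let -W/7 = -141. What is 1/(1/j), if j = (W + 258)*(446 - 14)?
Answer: 537840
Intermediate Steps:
W = 987 (W = -7*(-141) = 987)
j = 537840 (j = (987 + 258)*(446 - 14) = 1245*432 = 537840)
1/(1/j) = 1/(1/537840) = 537840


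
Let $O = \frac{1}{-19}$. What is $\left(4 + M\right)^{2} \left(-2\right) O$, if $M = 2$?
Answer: $\frac{72}{19} \approx 3.7895$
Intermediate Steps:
$O = - \frac{1}{19} \approx -0.052632$
$\left(4 + M\right)^{2} \left(-2\right) O = \left(4 + 2\right)^{2} \left(-2\right) \left(- \frac{1}{19}\right) = 6^{2} \left(-2\right) \left(- \frac{1}{19}\right) = 36 \left(-2\right) \left(- \frac{1}{19}\right) = \left(-72\right) \left(- \frac{1}{19}\right) = \frac{72}{19}$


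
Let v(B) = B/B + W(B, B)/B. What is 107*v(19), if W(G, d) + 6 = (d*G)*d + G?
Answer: 737337/19 ≈ 38807.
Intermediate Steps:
W(G, d) = -6 + G + G*d**2 (W(G, d) = -6 + ((d*G)*d + G) = -6 + ((G*d)*d + G) = -6 + (G*d**2 + G) = -6 + (G + G*d**2) = -6 + G + G*d**2)
v(B) = 1 + (-6 + B + B**3)/B (v(B) = B/B + (-6 + B + B*B**2)/B = 1 + (-6 + B + B**3)/B)
107*v(19) = 107*(2 + 19**2 - 6/19) = 107*(2 + 361 - 6*1/19) = 107*(2 + 361 - 6/19) = 107*(6891/19) = 737337/19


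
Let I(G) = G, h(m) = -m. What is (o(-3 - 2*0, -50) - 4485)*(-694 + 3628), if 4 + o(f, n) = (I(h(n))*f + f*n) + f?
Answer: -13179528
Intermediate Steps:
o(f, n) = -4 + f (o(f, n) = -4 + (((-n)*f + f*n) + f) = -4 + ((-f*n + f*n) + f) = -4 + (0 + f) = -4 + f)
(o(-3 - 2*0, -50) - 4485)*(-694 + 3628) = ((-4 + (-3 - 2*0)) - 4485)*(-694 + 3628) = ((-4 + (-3 + 0)) - 4485)*2934 = ((-4 - 3) - 4485)*2934 = (-7 - 4485)*2934 = -4492*2934 = -13179528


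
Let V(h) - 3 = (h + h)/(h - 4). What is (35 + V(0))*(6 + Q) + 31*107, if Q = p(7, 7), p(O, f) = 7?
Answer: 3811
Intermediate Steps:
Q = 7
V(h) = 3 + 2*h/(-4 + h) (V(h) = 3 + (h + h)/(h - 4) = 3 + (2*h)/(-4 + h) = 3 + 2*h/(-4 + h))
(35 + V(0))*(6 + Q) + 31*107 = (35 + (-12 + 5*0)/(-4 + 0))*(6 + 7) + 31*107 = (35 + (-12 + 0)/(-4))*13 + 3317 = (35 - ¼*(-12))*13 + 3317 = (35 + 3)*13 + 3317 = 38*13 + 3317 = 494 + 3317 = 3811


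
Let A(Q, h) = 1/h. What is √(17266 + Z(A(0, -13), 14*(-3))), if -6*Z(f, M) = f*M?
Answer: 9*√36023/13 ≈ 131.40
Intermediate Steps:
Z(f, M) = -M*f/6 (Z(f, M) = -f*M/6 = -M*f/6)
√(17266 + Z(A(0, -13), 14*(-3))) = √(17266 - ⅙*14*(-3)/(-13)) = √(17266 - ⅙*(-42)*(-1/13)) = √(17266 - 7/13) = √(224451/13) = 9*√36023/13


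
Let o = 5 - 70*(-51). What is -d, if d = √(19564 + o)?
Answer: -3*√2571 ≈ -152.11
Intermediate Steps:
o = 3575 (o = 5 + 3570 = 3575)
d = 3*√2571 (d = √(19564 + 3575) = √23139 = 3*√2571 ≈ 152.11)
-d = -3*√2571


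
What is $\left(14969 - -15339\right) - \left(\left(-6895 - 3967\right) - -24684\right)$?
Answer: $16486$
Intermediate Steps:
$\left(14969 - -15339\right) - \left(\left(-6895 - 3967\right) - -24684\right) = \left(14969 + 15339\right) - \left(-10862 + 24684\right) = 30308 - 13822 = 16486$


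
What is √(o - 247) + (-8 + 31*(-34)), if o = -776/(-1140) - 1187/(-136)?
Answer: -1062 + I*√89235607290/19380 ≈ -1062.0 + 15.414*I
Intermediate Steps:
o = 364679/38760 (o = -776*(-1/1140) - 1187*(-1/136) = 194/285 + 1187/136 = 364679/38760 ≈ 9.4086)
√(o - 247) + (-8 + 31*(-34)) = √(364679/38760 - 247) + (-8 + 31*(-34)) = √(-9209041/38760) + (-8 - 1054) = I*√89235607290/19380 - 1062 = -1062 + I*√89235607290/19380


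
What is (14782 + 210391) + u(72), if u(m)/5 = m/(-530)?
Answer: 11934133/53 ≈ 2.2517e+5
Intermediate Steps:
u(m) = -m/106 (u(m) = 5*(m/(-530)) = 5*(m*(-1/530)) = 5*(-m/530) = -m/106)
(14782 + 210391) + u(72) = (14782 + 210391) - 1/106*72 = 225173 - 36/53 = 11934133/53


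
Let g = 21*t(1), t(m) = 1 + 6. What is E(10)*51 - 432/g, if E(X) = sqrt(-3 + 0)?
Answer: -144/49 + 51*I*sqrt(3) ≈ -2.9388 + 88.335*I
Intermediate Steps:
E(X) = I*sqrt(3) (E(X) = sqrt(-3) = I*sqrt(3))
t(m) = 7
g = 147 (g = 21*7 = 147)
E(10)*51 - 432/g = (I*sqrt(3))*51 - 432/147 = 51*I*sqrt(3) - 432*1/147 = 51*I*sqrt(3) - 144/49 = -144/49 + 51*I*sqrt(3)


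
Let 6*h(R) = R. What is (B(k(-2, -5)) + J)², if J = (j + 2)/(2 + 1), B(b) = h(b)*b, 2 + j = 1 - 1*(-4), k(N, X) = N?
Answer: 49/9 ≈ 5.4444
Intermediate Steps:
h(R) = R/6
j = 3 (j = -2 + (1 - 1*(-4)) = -2 + (1 + 4) = -2 + 5 = 3)
B(b) = b²/6 (B(b) = (b/6)*b = b²/6)
J = 5/3 (J = (3 + 2)/(2 + 1) = 5/3 ≈ 1.6667)
(B(k(-2, -5)) + J)² = ((⅙)*(-2)² + 5/3)² = ((⅙)*4 + 5/3)² = (⅔ + 5/3)² = (7/3)² = 49/9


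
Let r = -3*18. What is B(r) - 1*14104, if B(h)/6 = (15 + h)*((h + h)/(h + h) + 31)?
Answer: -21592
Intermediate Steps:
r = -54
B(h) = 2880 + 192*h (B(h) = 6*((15 + h)*((h + h)/(h + h) + 31)) = 6*((15 + h)*((2*h)/((2*h)) + 31)) = 6*((15 + h)*((2*h)*(1/(2*h)) + 31)) = 6*((15 + h)*(1 + 31)) = 6*((15 + h)*32) = 6*(480 + 32*h) = 2880 + 192*h)
B(r) - 1*14104 = (2880 + 192*(-54)) - 1*14104 = (2880 - 10368) - 14104 = -7488 - 14104 = -21592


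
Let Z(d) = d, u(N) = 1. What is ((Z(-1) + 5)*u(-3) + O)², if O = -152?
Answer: 21904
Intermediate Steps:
((Z(-1) + 5)*u(-3) + O)² = ((-1 + 5)*1 - 152)² = (4*1 - 152)² = (4 - 152)² = (-148)² = 21904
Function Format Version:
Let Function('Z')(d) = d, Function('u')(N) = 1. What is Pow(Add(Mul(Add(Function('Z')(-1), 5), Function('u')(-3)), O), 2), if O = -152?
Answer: 21904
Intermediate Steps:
Pow(Add(Mul(Add(Function('Z')(-1), 5), Function('u')(-3)), O), 2) = Pow(Add(Mul(Add(-1, 5), 1), -152), 2) = Pow(Add(Mul(4, 1), -152), 2) = Pow(Add(4, -152), 2) = Pow(-148, 2) = 21904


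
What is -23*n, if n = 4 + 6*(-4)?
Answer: 460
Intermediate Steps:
n = -20 (n = 4 - 24 = -20)
-23*n = -23*(-20) = 460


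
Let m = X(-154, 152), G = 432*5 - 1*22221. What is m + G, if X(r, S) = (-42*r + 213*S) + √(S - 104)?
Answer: 18783 + 4*√3 ≈ 18790.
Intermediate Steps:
X(r, S) = √(-104 + S) - 42*r + 213*S (X(r, S) = (-42*r + 213*S) + √(-104 + S) = √(-104 + S) - 42*r + 213*S)
G = -20061 (G = 2160 - 22221 = -20061)
m = 38844 + 4*√3 (m = √(-104 + 152) - 42*(-154) + 213*152 = √48 + 6468 + 32376 = 4*√3 + 6468 + 32376 = 38844 + 4*√3 ≈ 38851.)
m + G = (38844 + 4*√3) - 20061 = 18783 + 4*√3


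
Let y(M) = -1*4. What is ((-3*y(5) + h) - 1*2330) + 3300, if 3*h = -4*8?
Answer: 2914/3 ≈ 971.33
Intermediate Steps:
y(M) = -4
h = -32/3 (h = (-4*8)/3 = (⅓)*(-32) = -32/3 ≈ -10.667)
((-3*y(5) + h) - 1*2330) + 3300 = ((-3*(-4) - 32/3) - 1*2330) + 3300 = ((12 - 32/3) - 2330) + 3300 = (4/3 - 2330) + 3300 = -6986/3 + 3300 = 2914/3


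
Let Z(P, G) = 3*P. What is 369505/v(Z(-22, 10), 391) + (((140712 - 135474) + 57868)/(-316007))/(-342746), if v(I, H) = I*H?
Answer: -37827159628253/2641825472154 ≈ -14.319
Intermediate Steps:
v(I, H) = H*I
369505/v(Z(-22, 10), 391) + (((140712 - 135474) + 57868)/(-316007))/(-342746) = 369505/((391*(3*(-22)))) + (((140712 - 135474) + 57868)/(-316007))/(-342746) = 369505/((391*(-66))) + ((5238 + 57868)*(-1/316007))*(-1/342746) = 369505/(-25806) + (63106*(-1/316007))*(-1/342746) = 369505*(-1/25806) - 63106/316007*(-1/342746) = -369505/25806 + 31553/54155067611 = -37827159628253/2641825472154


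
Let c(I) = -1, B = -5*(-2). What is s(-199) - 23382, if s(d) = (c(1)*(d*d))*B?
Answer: -419392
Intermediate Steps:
B = 10
s(d) = -10*d² (s(d) = -d*d*10 = -d²*10 = -10*d²)
s(-199) - 23382 = -10*(-199)² - 23382 = -10*39601 - 23382 = -396010 - 23382 = -419392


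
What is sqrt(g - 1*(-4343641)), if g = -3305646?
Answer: sqrt(1037995) ≈ 1018.8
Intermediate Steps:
sqrt(g - 1*(-4343641)) = sqrt(-3305646 - 1*(-4343641)) = sqrt(-3305646 + 4343641) = sqrt(1037995)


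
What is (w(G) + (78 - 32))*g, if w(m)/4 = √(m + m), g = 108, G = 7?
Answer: 4968 + 432*√14 ≈ 6584.4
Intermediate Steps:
w(m) = 4*√2*√m (w(m) = 4*√(m + m) = 4*√(2*m) = 4*(√2*√m) = 4*√2*√m)
(w(G) + (78 - 32))*g = (4*√2*√7 + (78 - 32))*108 = (4*√14 + 46)*108 = (46 + 4*√14)*108 = 4968 + 432*√14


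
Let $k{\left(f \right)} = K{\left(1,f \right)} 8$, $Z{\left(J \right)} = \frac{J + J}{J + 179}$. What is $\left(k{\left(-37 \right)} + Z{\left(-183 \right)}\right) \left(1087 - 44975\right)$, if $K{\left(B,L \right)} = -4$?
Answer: $-2611336$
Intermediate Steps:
$Z{\left(J \right)} = \frac{2 J}{179 + J}$
$k{\left(f \right)} = -32$ ($k{\left(f \right)} = \left(-4\right) 8 = -32$)
$\left(k{\left(-37 \right)} + Z{\left(-183 \right)}\right) \left(1087 - 44975\right) = \left(-32 + 2 \left(-183\right) \frac{1}{179 - 183}\right) \left(1087 - 44975\right) = \left(-32 + 2 \left(-183\right) \frac{1}{-4}\right) \left(-43888\right) = \left(-32 + 2 \left(-183\right) \left(- \frac{1}{4}\right)\right) \left(-43888\right) = \left(-32 + \frac{183}{2}\right) \left(-43888\right) = \frac{119}{2} \left(-43888\right) = -2611336$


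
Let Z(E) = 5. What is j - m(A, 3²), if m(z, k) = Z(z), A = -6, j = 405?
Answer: 400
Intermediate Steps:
m(z, k) = 5
j - m(A, 3²) = 405 - 1*5 = 405 - 5 = 400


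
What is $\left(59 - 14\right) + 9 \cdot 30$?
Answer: $315$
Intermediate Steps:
$\left(59 - 14\right) + 9 \cdot 30 = \left(59 - 14\right) + 270 = 45 + 270 = 315$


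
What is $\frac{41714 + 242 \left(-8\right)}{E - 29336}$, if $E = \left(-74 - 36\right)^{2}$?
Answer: $- \frac{19889}{8618} \approx -2.3078$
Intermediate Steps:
$E = 12100$ ($E = \left(-110\right)^{2} = 12100$)
$\frac{41714 + 242 \left(-8\right)}{E - 29336} = \frac{41714 + 242 \left(-8\right)}{12100 - 29336} = \frac{41714 - 1936}{-17236} = 39778 \left(- \frac{1}{17236}\right) = - \frac{19889}{8618}$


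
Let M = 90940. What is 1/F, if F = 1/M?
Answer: 90940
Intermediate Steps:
F = 1/90940 ≈ 1.0996e-5
1/F = 1/(1/90940) = 90940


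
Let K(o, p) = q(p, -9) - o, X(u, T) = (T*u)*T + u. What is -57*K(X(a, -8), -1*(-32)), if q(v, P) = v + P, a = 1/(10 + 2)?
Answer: -4009/4 ≈ -1002.3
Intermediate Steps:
a = 1/12 ≈ 0.083333
X(u, T) = u + u*T² (X(u, T) = u*T² + u = u + u*T²)
q(v, P) = P + v
K(o, p) = -9 + p - o (K(o, p) = (-9 + p) - o = -9 + p - o)
-57*K(X(a, -8), -1*(-32)) = -57*(-9 - 1*(-32) - (1 + (-8)²)/12) = -57*(-9 + 32 - (1 + 64)/12) = -57*(-9 + 32 - 65/12) = -57*211/12 = -4009/4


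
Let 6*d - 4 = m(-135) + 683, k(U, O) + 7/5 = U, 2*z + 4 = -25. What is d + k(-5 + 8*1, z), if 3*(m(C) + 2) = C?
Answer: 1624/15 ≈ 108.27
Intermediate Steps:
m(C) = -2 + C/3
z = -29/2 (z = -2 + (1/2)*(-25) = -2 - 25/2 = -29/2 ≈ -14.500)
k(U, O) = -7/5 + U
d = 320/3 (d = 2/3 + ((-2 + (1/3)*(-135)) + 683)/6 = 2/3 + ((-2 - 45) + 683)/6 = 2/3 + (-47 + 683)/6 = 2/3 + (1/6)*636 = 2/3 + 106 = 320/3 ≈ 106.67)
d + k(-5 + 8*1, z) = 320/3 + (-7/5 + (-5 + 8*1)) = 320/3 + (-7/5 + (-5 + 8)) = 320/3 + (-7/5 + 3) = 320/3 + 8/5 = 1624/15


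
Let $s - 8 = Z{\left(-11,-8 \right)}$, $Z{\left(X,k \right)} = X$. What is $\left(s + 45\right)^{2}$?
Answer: $1764$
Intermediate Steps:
$s = -3$ ($s = 8 - 11 = -3$)
$\left(s + 45\right)^{2} = \left(-3 + 45\right)^{2} = 42^{2} = 1764$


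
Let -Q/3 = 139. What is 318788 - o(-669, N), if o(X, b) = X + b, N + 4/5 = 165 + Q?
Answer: 1598549/5 ≈ 3.1971e+5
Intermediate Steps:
Q = -417 (Q = -3*139 = -417)
N = -1264/5 (N = -⅘ + (165 - 417) = -⅘ - 252 = -1264/5 ≈ -252.80)
318788 - o(-669, N) = 318788 - (-669 - 1264/5) = 318788 - 1*(-4609/5) = 318788 + 4609/5 = 1598549/5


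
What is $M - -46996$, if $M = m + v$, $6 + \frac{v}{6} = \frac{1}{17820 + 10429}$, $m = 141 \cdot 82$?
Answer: $\frac{1653187984}{28249} \approx 58522.0$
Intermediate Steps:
$m = 11562$
$v = - \frac{1016958}{28249}$ ($v = -36 + \frac{6}{17820 + 10429} = -36 + \frac{6}{28249} = - \frac{1016958}{28249} \approx -36.0$)
$M = \frac{325597980}{28249}$ ($M = 11562 - \frac{1016958}{28249} = \frac{325597980}{28249} \approx 11526.0$)
$M - -46996 = \frac{325597980}{28249} - -46996 = \frac{325597980}{28249} + 46996 = \frac{1653187984}{28249}$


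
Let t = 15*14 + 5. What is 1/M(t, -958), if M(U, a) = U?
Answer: 1/215 ≈ 0.0046512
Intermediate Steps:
t = 215 (t = 210 + 5 = 215)
1/M(t, -958) = 1/215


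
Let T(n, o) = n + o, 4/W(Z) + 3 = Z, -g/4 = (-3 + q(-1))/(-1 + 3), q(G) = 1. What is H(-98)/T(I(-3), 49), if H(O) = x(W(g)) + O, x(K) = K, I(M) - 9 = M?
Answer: -94/55 ≈ -1.7091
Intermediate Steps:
g = 4 (g = -4*(-3 + 1)/(-1 + 3) = -(-8)/2 = -4*(-1) = 4)
W(Z) = 4/(-3 + Z)
I(M) = 9 + M
H(O) = 4 + O (H(O) = 4/(-3 + 4) + O = 4/1 + O = 4*1 + O = 4 + O)
H(-98)/T(I(-3), 49) = (4 - 98)/((9 - 3) + 49) = -94/(6 + 49) = -94/55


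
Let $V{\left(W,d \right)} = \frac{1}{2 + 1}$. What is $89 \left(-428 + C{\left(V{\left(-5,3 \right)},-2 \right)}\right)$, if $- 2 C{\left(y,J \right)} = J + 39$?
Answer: $- \frac{79477}{2} \approx -39739.0$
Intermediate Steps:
$V{\left(W,d \right)} = \frac{1}{3}$
$C{\left(y,J \right)} = - \frac{39}{2} - \frac{J}{2}$ ($C{\left(y,J \right)} = - \frac{J + 39}{2} = - \frac{39 + J}{2} = - \frac{39}{2} - \frac{J}{2}$)
$89 \left(-428 + C{\left(V{\left(-5,3 \right)},-2 \right)}\right) = 89 \left(-428 - \frac{37}{2}\right) = 89 \left(- \frac{893}{2}\right) = - \frac{79477}{2}$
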